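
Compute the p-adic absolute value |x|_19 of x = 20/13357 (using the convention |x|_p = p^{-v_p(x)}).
|20/13357|_19 = 361

Step 1 — compute v_19(x) by factoring powers of 19 out of the numerator and denominator: v_19(20/13357) = -2. Step 2 — apply |x|_p = p^{-v_p(x)} = 19^{2} = 361.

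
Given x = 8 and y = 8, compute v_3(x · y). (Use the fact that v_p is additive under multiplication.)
v_3(64) = 0

v_p(x) = 0 (factor: 8 = 3^0 · 8); v_p(y) = 0 (factor: 8 = 3^0 · 8). Additivity: v_p(xy) = v_p(x) + v_p(y) = 0 + 0 = 0. (Direct check: xy = 64 = 3^0 · (64).)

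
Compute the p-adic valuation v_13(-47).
v_13(-47) = 0

v_13(n) is the largest exponent k such that 13^k divides n. Factor out: -47 = -13^0 · 47. (Sign doesn't affect v_p.) So v_13(-47) = 0.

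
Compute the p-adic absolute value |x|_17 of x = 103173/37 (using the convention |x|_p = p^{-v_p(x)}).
|103173/37|_17 = 1/4913

Step 1 — compute v_17(x) by factoring powers of 17 out of the numerator and denominator: v_17(103173/37) = 3. Step 2 — apply |x|_p = p^{-v_p(x)} = 17^{-3} = 1/4913.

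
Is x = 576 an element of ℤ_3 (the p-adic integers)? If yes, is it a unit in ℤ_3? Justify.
x ∈ ℤ_3 but not a unit; v_3(x) = 2 > 0

ℤ_3 = {x ∈ ℚ_3 : v_3(x) ≥ 0} and ℤ_3^× = {x ∈ ℤ_3 : v_3(x) = 0}. Here v_3(576) = v_3(num) − v_3(den) = 2; compare against these criteria.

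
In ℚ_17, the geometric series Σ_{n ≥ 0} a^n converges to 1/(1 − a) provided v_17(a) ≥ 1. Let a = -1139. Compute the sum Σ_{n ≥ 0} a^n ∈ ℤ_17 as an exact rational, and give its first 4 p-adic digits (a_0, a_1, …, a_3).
Σ a^n = 1/(1 − a) = 1/1140;  first 4 digits = (1, 1, 14, 9)

v_17(a) = 1 ≥ 1, so the series converges in ℤ_17 to 1/(1 − a) = 1/(1 − (-1139)) = 1/1140. Expand this rational in ℤ_17: compute digits iteratively via d_i = x_i mod 17, x_{i+1} = (x_i − d_i)/17. The first 4 digits are (1, 1, 14, 9).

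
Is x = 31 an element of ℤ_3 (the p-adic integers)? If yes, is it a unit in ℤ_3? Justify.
x ∈ ℤ_3^× (unit); v_3(x) = 0

ℤ_3 = {x ∈ ℚ_3 : v_3(x) ≥ 0} and ℤ_3^× = {x ∈ ℤ_3 : v_3(x) = 0}. Here v_3(31) = v_3(num) − v_3(den) = 0; compare against these criteria.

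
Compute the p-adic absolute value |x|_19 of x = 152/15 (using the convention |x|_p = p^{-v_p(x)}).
|152/15|_19 = 1/19

Step 1 — compute v_19(x) by factoring powers of 19 out of the numerator and denominator: v_19(152/15) = 1. Step 2 — apply |x|_p = p^{-v_p(x)} = 19^{-1} = 1/19.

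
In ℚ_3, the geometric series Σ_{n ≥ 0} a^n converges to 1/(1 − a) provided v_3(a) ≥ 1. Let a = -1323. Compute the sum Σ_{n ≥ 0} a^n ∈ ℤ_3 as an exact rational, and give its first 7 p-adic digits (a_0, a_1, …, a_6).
Σ a^n = 1/(1 − a) = 1/1324;  first 7 digits = (1, 0, 0, 2, 1, 0, 2)

v_3(a) = 3 ≥ 1, so the series converges in ℤ_3 to 1/(1 − a) = 1/(1 − (-1323)) = 1/1324. Expand this rational in ℤ_3: compute digits iteratively via d_i = x_i mod 3, x_{i+1} = (x_i − d_i)/3. The first 7 digits are (1, 0, 0, 2, 1, 0, 2).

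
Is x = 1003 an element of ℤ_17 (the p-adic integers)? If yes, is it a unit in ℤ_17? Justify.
x ∈ ℤ_17 but not a unit; v_17(x) = 1 > 0

ℤ_17 = {x ∈ ℚ_17 : v_17(x) ≥ 0} and ℤ_17^× = {x ∈ ℤ_17 : v_17(x) = 0}. Here v_17(1003) = v_17(num) − v_17(den) = 1; compare against these criteria.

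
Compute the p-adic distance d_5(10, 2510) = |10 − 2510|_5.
d_5(10, 2510) = 1/625

Step 1 — x − y = 10 − 2510 = -2500. Step 2 — v_5(-2500) = 4 (factor: -2500 = −(5^4 · 4); the sign does not affect v_p). Step 3 — |x − y|_5 = 5^{-4} = 1/625.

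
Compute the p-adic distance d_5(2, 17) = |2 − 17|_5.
d_5(2, 17) = 1/5

Step 1 — x − y = 2 − 17 = -15. Step 2 — v_5(-15) = 1 (factor: -15 = −(5^1 · 3); the sign does not affect v_p). Step 3 — |x − y|_5 = 5^{-1} = 1/5.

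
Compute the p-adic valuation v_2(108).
v_2(108) = 2

v_2(n) is the largest exponent k such that 2^k divides n. Factor out: 108 = 2^2 · 27. (Sign doesn't affect v_p.) So v_2(108) = 2.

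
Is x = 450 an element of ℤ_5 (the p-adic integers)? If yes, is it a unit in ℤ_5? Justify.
x ∈ ℤ_5 but not a unit; v_5(x) = 2 > 0

ℤ_5 = {x ∈ ℚ_5 : v_5(x) ≥ 0} and ℤ_5^× = {x ∈ ℤ_5 : v_5(x) = 0}. Here v_5(450) = v_5(num) − v_5(den) = 2; compare against these criteria.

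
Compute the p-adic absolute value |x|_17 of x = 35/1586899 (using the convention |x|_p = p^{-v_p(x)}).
|35/1586899|_17 = 83521

Step 1 — compute v_17(x) by factoring powers of 17 out of the numerator and denominator: v_17(35/1586899) = -4. Step 2 — apply |x|_p = p^{-v_p(x)} = 17^{4} = 83521.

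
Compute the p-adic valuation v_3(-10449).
v_3(-10449) = 5

v_3(n) is the largest exponent k such that 3^k divides n. Factor out: -10449 = -3^5 · 43. (Sign doesn't affect v_p.) So v_3(-10449) = 5.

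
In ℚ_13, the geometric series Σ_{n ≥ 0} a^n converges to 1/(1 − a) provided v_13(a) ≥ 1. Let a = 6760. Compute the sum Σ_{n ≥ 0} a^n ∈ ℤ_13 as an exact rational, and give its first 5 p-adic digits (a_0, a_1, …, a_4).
Σ a^n = 1/(1 − a) = -1/6759;  first 5 digits = (1, 0, 1, 3, 1)

v_13(a) = 2 ≥ 1, so the series converges in ℤ_13 to 1/(1 − a) = 1/(1 − 6760) = -1/6759. Expand this rational in ℤ_13: compute digits iteratively via d_i = x_i mod 13, x_{i+1} = (x_i − d_i)/13. The first 5 digits are (1, 0, 1, 3, 1).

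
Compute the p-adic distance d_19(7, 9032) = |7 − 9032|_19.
d_19(7, 9032) = 1/361

Step 1 — x − y = 7 − 9032 = -9025. Step 2 — v_19(-9025) = 2 (factor: -9025 = −(19^2 · 25); the sign does not affect v_p). Step 3 — |x − y|_19 = 19^{-2} = 1/361.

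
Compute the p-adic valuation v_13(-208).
v_13(-208) = 1

v_13(n) is the largest exponent k such that 13^k divides n. Factor out: -208 = -13^1 · 16. (Sign doesn't affect v_p.) So v_13(-208) = 1.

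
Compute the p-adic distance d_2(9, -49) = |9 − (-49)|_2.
d_2(9, -49) = 1/2

Step 1 — x − y = 9 − (-49) = 58. Step 2 — v_2(58) = 1 (factor: 58 = (2^1 · 29); the sign does not affect v_p). Step 3 — |x − y|_2 = 2^{-1} = 1/2.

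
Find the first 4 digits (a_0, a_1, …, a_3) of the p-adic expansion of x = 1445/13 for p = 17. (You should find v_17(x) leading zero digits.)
(a_0, …, a_3) = (0, 0, 3, 9)

v_17(1445/13) = 2, so a_0 = ... = a_1 = 0. Factor out: x = 17^2 · u with u = 5/13 a unit in ℤ_17. Expand u iteratively via a_{v+i} = u_i mod 17, u_{i+1} = (u_i − a_{v+i})/17:
  u_0 = 5/13;  a_2 = 3;  u_1 = (u_0 − 3)/17 = -2/13
  u_1 = -2/13;  a_3 = 9;  u_2 = (u_1 − 9)/17 = -7/13
Digits: (0, 0, 3, 9).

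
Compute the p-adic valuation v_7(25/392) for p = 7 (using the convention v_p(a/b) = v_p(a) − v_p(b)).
v_7(25/392) = -2

Factor powers of 7 from the numerator and denominator of the reduced fraction: 25 = 7^0 · 25 and 392 = 7^2 · 8. Apply v_p(a/b) = v_p(a) − v_p(b): v_7(25/392) = 0 − 2 = -2.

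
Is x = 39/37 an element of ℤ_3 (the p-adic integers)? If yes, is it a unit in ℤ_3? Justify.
x ∈ ℤ_3 but not a unit; v_3(x) = 1 > 0

ℤ_3 = {x ∈ ℚ_3 : v_3(x) ≥ 0} and ℤ_3^× = {x ∈ ℤ_3 : v_3(x) = 0}. Here v_3(39/37) = v_3(num) − v_3(den) = 1; compare against these criteria.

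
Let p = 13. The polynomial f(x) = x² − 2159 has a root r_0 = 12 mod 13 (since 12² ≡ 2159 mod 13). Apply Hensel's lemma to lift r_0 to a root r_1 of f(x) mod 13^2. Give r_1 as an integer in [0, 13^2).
r_1 = 103 (mod 169)

Hensel's recurrence: r_{i+1} = r_i − f(r_i)·(f′(r_i))^{-1} mod 13^{i+2}, with f′(x) = 2x. Iterate:
  r_0 = 12 (mod 13)
  r_1 = 103 (mod 169)
Final: r_1 = 103, and one checks f(r_1) ≡ 0 mod 13^2.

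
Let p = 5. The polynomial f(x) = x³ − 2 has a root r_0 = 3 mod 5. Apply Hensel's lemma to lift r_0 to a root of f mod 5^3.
r_2 = 53 (mod 125)

Hensel: r_{i+1} = r_i − f(r_i)/f′(r_i) mod 5^{i+2}, where f′(x) = 3x². Iterate:
  r_0 = 3 (mod 5)
  r_1 = 3 (mod 25)
  r_2 = 53 (mod 125)
Final: r = 53 with f(r) ≡ 0 mod 5^3.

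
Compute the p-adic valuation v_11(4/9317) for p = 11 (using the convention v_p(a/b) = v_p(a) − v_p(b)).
v_11(4/9317) = -3

Factor powers of 11 from the numerator and denominator of the reduced fraction: 4 = 11^0 · 4 and 9317 = 11^3 · 7. Apply v_p(a/b) = v_p(a) − v_p(b): v_11(4/9317) = 0 − 3 = -3.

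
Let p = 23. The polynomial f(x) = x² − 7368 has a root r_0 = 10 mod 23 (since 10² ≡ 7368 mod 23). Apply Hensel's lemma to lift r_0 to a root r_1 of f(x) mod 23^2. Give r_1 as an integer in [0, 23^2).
r_1 = 56 (mod 529)

Hensel's recurrence: r_{i+1} = r_i − f(r_i)·(f′(r_i))^{-1} mod 23^{i+2}, with f′(x) = 2x. Iterate:
  r_0 = 10 (mod 23)
  r_1 = 56 (mod 529)
Final: r_1 = 56, and one checks f(r_1) ≡ 0 mod 23^2.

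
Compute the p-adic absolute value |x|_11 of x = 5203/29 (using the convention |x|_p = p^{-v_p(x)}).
|5203/29|_11 = 1/121

Step 1 — compute v_11(x) by factoring powers of 11 out of the numerator and denominator: v_11(5203/29) = 2. Step 2 — apply |x|_p = p^{-v_p(x)} = 11^{-2} = 1/121.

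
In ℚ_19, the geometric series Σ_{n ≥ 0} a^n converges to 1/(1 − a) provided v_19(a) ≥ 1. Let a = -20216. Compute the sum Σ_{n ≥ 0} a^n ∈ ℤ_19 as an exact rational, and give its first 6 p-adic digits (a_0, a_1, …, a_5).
Σ a^n = 1/(1 − a) = 1/20217;  first 6 digits = (1, 0, 1, 16, 0, 13)

v_19(a) = 2 ≥ 1, so the series converges in ℤ_19 to 1/(1 − a) = 1/(1 − (-20216)) = 1/20217. Expand this rational in ℤ_19: compute digits iteratively via d_i = x_i mod 19, x_{i+1} = (x_i − d_i)/19. The first 6 digits are (1, 0, 1, 16, 0, 13).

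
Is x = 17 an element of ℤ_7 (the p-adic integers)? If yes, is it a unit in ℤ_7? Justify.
x ∈ ℤ_7^× (unit); v_7(x) = 0

ℤ_7 = {x ∈ ℚ_7 : v_7(x) ≥ 0} and ℤ_7^× = {x ∈ ℤ_7 : v_7(x) = 0}. Here v_7(17) = v_7(num) − v_7(den) = 0; compare against these criteria.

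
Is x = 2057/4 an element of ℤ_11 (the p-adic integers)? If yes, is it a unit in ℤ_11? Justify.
x ∈ ℤ_11 but not a unit; v_11(x) = 2 > 0

ℤ_11 = {x ∈ ℚ_11 : v_11(x) ≥ 0} and ℤ_11^× = {x ∈ ℤ_11 : v_11(x) = 0}. Here v_11(2057/4) = v_11(num) − v_11(den) = 2; compare against these criteria.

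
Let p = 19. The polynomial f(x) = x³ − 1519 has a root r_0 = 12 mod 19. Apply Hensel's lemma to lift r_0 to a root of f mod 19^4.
r_3 = 121422 (mod 130321)

Hensel: r_{i+1} = r_i − f(r_i)/f′(r_i) mod 19^{i+2}, where f′(x) = 3x². Iterate:
  r_0 = 12 (mod 19)
  r_1 = 126 (mod 361)
  r_2 = 4819 (mod 6859)
  r_3 = 121422 (mod 130321)
Final: r = 121422 with f(r) ≡ 0 mod 19^4.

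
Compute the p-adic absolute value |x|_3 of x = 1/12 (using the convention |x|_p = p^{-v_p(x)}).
|1/12|_3 = 3

Step 1 — compute v_3(x) by factoring powers of 3 out of the numerator and denominator: v_3(1/12) = -1. Step 2 — apply |x|_p = p^{-v_p(x)} = 3^{1} = 3.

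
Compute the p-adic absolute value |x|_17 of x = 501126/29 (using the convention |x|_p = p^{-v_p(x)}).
|501126/29|_17 = 1/83521

Step 1 — compute v_17(x) by factoring powers of 17 out of the numerator and denominator: v_17(501126/29) = 4. Step 2 — apply |x|_p = p^{-v_p(x)} = 17^{-4} = 1/83521.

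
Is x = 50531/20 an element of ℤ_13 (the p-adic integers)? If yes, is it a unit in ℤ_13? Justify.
x ∈ ℤ_13 but not a unit; v_13(x) = 3 > 0

ℤ_13 = {x ∈ ℚ_13 : v_13(x) ≥ 0} and ℤ_13^× = {x ∈ ℤ_13 : v_13(x) = 0}. Here v_13(50531/20) = v_13(num) − v_13(den) = 3; compare against these criteria.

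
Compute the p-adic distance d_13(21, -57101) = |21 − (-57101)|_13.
d_13(21, -57101) = 1/28561

Step 1 — x − y = 21 − (-57101) = 57122. Step 2 — v_13(57122) = 4 (factor: 57122 = (13^4 · 2); the sign does not affect v_p). Step 3 — |x − y|_13 = 13^{-4} = 1/28561.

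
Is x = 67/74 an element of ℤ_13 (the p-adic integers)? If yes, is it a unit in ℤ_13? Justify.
x ∈ ℤ_13^× (unit); v_13(x) = 0

ℤ_13 = {x ∈ ℚ_13 : v_13(x) ≥ 0} and ℤ_13^× = {x ∈ ℤ_13 : v_13(x) = 0}. Here v_13(67/74) = v_13(num) − v_13(den) = 0; compare against these criteria.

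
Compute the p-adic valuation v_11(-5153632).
v_11(-5153632) = 5

v_11(n) is the largest exponent k such that 11^k divides n. Factor out: -5153632 = -11^5 · 32. (Sign doesn't affect v_p.) So v_11(-5153632) = 5.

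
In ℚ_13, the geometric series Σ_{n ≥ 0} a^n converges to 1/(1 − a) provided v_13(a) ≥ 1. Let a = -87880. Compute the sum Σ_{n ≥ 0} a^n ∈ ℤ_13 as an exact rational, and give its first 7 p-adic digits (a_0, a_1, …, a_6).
Σ a^n = 1/(1 − a) = 1/87881;  first 7 digits = (1, 0, 0, 12, 9, 12, 0)

v_13(a) = 3 ≥ 1, so the series converges in ℤ_13 to 1/(1 − a) = 1/(1 − (-87880)) = 1/87881. Expand this rational in ℤ_13: compute digits iteratively via d_i = x_i mod 13, x_{i+1} = (x_i − d_i)/13. The first 7 digits are (1, 0, 0, 12, 9, 12, 0).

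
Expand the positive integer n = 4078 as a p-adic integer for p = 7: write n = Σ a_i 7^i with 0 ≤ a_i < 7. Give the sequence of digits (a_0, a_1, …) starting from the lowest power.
(a_0, a_1, …) = (4, 1, 6, 4, 1)

Repeated division by 7 gives the digits low-to-high: 4078 = 4 + 1·7^1 + 6·7^2 + 4·7^3 + 1·7^4. Digit sequence: (4, 1, 6, 4, 1).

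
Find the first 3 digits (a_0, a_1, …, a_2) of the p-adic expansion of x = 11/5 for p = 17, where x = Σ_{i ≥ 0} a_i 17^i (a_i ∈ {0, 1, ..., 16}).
(a_0, …, a_2) = (9, 3, 10)

v_17(11/5) = 0 (numerator and denominator both coprime to 17), so x ∈ ℤ_17^×. Compute digits iteratively via a_i = x_i mod 17, x_{i+1} = (x_i − a_i)/17, with x_0 = x:
  x_0 = 11/5;  a_0 = 9;  x_1 = (x_0 − 9)/17 = -2/5
  x_1 = -2/5;  a_1 = 3;  x_2 = (x_1 − 3)/17 = -1/5
  x_2 = -1/5;  a_2 = 10;  x_3 = (x_2 − 10)/17 = -3/5
Digits: (9, 3, 10).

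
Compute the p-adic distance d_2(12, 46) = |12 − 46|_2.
d_2(12, 46) = 1/2

Step 1 — x − y = 12 − 46 = -34. Step 2 — v_2(-34) = 1 (factor: -34 = −(2^1 · 17); the sign does not affect v_p). Step 3 — |x − y|_2 = 2^{-1} = 1/2.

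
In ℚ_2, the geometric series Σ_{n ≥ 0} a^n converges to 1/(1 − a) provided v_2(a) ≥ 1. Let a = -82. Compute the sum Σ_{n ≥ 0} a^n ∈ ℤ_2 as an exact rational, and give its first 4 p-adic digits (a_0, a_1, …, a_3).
Σ a^n = 1/(1 − a) = 1/83;  first 4 digits = (1, 1, 0, 1)

v_2(a) = 1 ≥ 1, so the series converges in ℤ_2 to 1/(1 − a) = 1/(1 − (-82)) = 1/83. Expand this rational in ℤ_2: compute digits iteratively via d_i = x_i mod 2, x_{i+1} = (x_i − d_i)/2. The first 4 digits are (1, 1, 0, 1).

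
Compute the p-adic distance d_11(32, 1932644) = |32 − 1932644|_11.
d_11(32, 1932644) = 1/161051

Step 1 — x − y = 32 − 1932644 = -1932612. Step 2 — v_11(-1932612) = 5 (factor: -1932612 = −(11^5 · 12); the sign does not affect v_p). Step 3 — |x − y|_11 = 11^{-5} = 1/161051.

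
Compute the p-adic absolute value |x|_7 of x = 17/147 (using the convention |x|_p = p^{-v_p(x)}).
|17/147|_7 = 49

Step 1 — compute v_7(x) by factoring powers of 7 out of the numerator and denominator: v_7(17/147) = -2. Step 2 — apply |x|_p = p^{-v_p(x)} = 7^{2} = 49.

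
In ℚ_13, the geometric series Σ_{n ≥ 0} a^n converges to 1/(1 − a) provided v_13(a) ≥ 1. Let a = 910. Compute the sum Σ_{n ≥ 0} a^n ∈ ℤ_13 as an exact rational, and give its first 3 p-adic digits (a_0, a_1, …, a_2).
Σ a^n = 1/(1 − a) = -1/909;  first 3 digits = (1, 5, 4)

v_13(a) = 1 ≥ 1, so the series converges in ℤ_13 to 1/(1 − a) = 1/(1 − 910) = -1/909. Expand this rational in ℤ_13: compute digits iteratively via d_i = x_i mod 13, x_{i+1} = (x_i − d_i)/13. The first 3 digits are (1, 5, 4).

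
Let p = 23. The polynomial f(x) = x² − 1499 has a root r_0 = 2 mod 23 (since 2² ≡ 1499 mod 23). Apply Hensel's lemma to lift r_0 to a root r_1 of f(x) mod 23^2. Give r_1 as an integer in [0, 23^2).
r_1 = 508 (mod 529)

Hensel's recurrence: r_{i+1} = r_i − f(r_i)·(f′(r_i))^{-1} mod 23^{i+2}, with f′(x) = 2x. Iterate:
  r_0 = 2 (mod 23)
  r_1 = 508 (mod 529)
Final: r_1 = 508, and one checks f(r_1) ≡ 0 mod 23^2.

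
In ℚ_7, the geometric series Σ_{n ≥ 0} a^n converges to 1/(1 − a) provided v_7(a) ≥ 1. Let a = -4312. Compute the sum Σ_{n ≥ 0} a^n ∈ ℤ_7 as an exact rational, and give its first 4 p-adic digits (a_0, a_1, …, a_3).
Σ a^n = 1/(1 − a) = 1/4313;  first 4 digits = (1, 0, 3, 1)

v_7(a) = 2 ≥ 1, so the series converges in ℤ_7 to 1/(1 − a) = 1/(1 − (-4312)) = 1/4313. Expand this rational in ℤ_7: compute digits iteratively via d_i = x_i mod 7, x_{i+1} = (x_i − d_i)/7. The first 4 digits are (1, 0, 3, 1).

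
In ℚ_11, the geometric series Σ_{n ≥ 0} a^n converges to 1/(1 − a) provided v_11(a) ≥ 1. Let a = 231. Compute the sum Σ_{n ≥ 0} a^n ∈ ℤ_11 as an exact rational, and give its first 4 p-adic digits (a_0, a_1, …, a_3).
Σ a^n = 1/(1 − a) = -1/230;  first 4 digits = (1, 10, 2, 6)

v_11(a) = 1 ≥ 1, so the series converges in ℤ_11 to 1/(1 − a) = 1/(1 − 231) = -1/230. Expand this rational in ℤ_11: compute digits iteratively via d_i = x_i mod 11, x_{i+1} = (x_i − d_i)/11. The first 4 digits are (1, 10, 2, 6).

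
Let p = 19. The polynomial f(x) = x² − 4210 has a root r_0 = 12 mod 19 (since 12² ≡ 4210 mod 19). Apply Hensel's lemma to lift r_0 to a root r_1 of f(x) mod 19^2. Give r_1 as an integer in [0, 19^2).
r_1 = 31 (mod 361)

Hensel's recurrence: r_{i+1} = r_i − f(r_i)·(f′(r_i))^{-1} mod 19^{i+2}, with f′(x) = 2x. Iterate:
  r_0 = 12 (mod 19)
  r_1 = 31 (mod 361)
Final: r_1 = 31, and one checks f(r_1) ≡ 0 mod 19^2.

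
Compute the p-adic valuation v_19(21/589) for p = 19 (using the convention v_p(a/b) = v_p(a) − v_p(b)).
v_19(21/589) = -1

Factor powers of 19 from the numerator and denominator of the reduced fraction: 21 = 19^0 · 21 and 589 = 19^1 · 31. Apply v_p(a/b) = v_p(a) − v_p(b): v_19(21/589) = 0 − 1 = -1.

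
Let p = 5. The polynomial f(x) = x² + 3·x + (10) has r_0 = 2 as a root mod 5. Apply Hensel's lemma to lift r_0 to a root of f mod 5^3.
r_2 = 92 (mod 125)

Hensel: r_{i+1} = r_i − f(r_i)·(f′(r_i))^{-1} mod 5^{i+2}, f′(x) = 2x + 3. Iterate:
  r_0 = 2 (mod 5)
  r_1 = 17 (mod 25)
  r_2 = 92 (mod 125)
Final: r = 92 satisfies f(r) ≡ 0 mod 5^3.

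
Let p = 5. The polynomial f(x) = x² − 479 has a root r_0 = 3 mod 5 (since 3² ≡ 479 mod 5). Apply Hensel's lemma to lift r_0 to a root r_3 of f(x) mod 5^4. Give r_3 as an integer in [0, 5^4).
r_3 = 348 (mod 625)

Hensel's recurrence: r_{i+1} = r_i − f(r_i)·(f′(r_i))^{-1} mod 5^{i+2}, with f′(x) = 2x. Iterate:
  r_0 = 3 (mod 5)
  r_1 = 23 (mod 25)
  r_2 = 98 (mod 125)
  r_3 = 348 (mod 625)
Final: r_3 = 348, and one checks f(r_3) ≡ 0 mod 5^4.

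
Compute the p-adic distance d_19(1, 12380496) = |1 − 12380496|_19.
d_19(1, 12380496) = 1/2476099

Step 1 — x − y = 1 − 12380496 = -12380495. Step 2 — v_19(-12380495) = 5 (factor: -12380495 = −(19^5 · 5); the sign does not affect v_p). Step 3 — |x − y|_19 = 19^{-5} = 1/2476099.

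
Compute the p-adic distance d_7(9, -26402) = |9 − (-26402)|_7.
d_7(9, -26402) = 1/2401

Step 1 — x − y = 9 − (-26402) = 26411. Step 2 — v_7(26411) = 4 (factor: 26411 = (7^4 · 11); the sign does not affect v_p). Step 3 — |x − y|_7 = 7^{-4} = 1/2401.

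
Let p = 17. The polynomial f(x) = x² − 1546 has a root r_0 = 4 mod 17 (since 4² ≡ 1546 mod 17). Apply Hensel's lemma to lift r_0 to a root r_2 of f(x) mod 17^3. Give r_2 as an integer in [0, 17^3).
r_2 = 2724 (mod 4913)

Hensel's recurrence: r_{i+1} = r_i − f(r_i)·(f′(r_i))^{-1} mod 17^{i+2}, with f′(x) = 2x. Iterate:
  r_0 = 4 (mod 17)
  r_1 = 123 (mod 289)
  r_2 = 2724 (mod 4913)
Final: r_2 = 2724, and one checks f(r_2) ≡ 0 mod 17^3.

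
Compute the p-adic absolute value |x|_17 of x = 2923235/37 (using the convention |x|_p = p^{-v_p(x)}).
|2923235/37|_17 = 1/83521

Step 1 — compute v_17(x) by factoring powers of 17 out of the numerator and denominator: v_17(2923235/37) = 4. Step 2 — apply |x|_p = p^{-v_p(x)} = 17^{-4} = 1/83521.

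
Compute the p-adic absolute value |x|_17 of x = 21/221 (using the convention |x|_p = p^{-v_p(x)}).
|21/221|_17 = 17

Step 1 — compute v_17(x) by factoring powers of 17 out of the numerator and denominator: v_17(21/221) = -1. Step 2 — apply |x|_p = p^{-v_p(x)} = 17^{1} = 17.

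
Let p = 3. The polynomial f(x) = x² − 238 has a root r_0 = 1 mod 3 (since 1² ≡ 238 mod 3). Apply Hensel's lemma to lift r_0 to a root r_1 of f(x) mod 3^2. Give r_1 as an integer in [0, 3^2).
r_1 = 7 (mod 9)

Hensel's recurrence: r_{i+1} = r_i − f(r_i)·(f′(r_i))^{-1} mod 3^{i+2}, with f′(x) = 2x. Iterate:
  r_0 = 1 (mod 3)
  r_1 = 7 (mod 9)
Final: r_1 = 7, and one checks f(r_1) ≡ 0 mod 3^2.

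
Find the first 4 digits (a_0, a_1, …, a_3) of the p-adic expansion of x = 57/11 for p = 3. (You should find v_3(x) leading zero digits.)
(a_0, …, a_3) = (0, 2, 1, 1)

v_3(57/11) = 1, so a_0 = ... = a_0 = 0. Factor out: x = 3^1 · u with u = 19/11 a unit in ℤ_3. Expand u iteratively via a_{v+i} = u_i mod 3, u_{i+1} = (u_i − a_{v+i})/3:
  u_0 = 19/11;  a_1 = 2;  u_1 = (u_0 − 2)/3 = -1/11
  u_1 = -1/11;  a_2 = 1;  u_2 = (u_1 − 1)/3 = -4/11
  u_2 = -4/11;  a_3 = 1;  u_3 = (u_2 − 1)/3 = -5/11
Digits: (0, 2, 1, 1).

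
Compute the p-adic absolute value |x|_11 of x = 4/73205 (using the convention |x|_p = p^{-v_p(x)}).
|4/73205|_11 = 14641

Step 1 — compute v_11(x) by factoring powers of 11 out of the numerator and denominator: v_11(4/73205) = -4. Step 2 — apply |x|_p = p^{-v_p(x)} = 11^{4} = 14641.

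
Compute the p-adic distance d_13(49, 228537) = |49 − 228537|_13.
d_13(49, 228537) = 1/28561

Step 1 — x − y = 49 − 228537 = -228488. Step 2 — v_13(-228488) = 4 (factor: -228488 = −(13^4 · 8); the sign does not affect v_p). Step 3 — |x − y|_13 = 13^{-4} = 1/28561.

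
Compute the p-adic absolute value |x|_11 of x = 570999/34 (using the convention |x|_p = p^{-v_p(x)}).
|570999/34|_11 = 1/14641

Step 1 — compute v_11(x) by factoring powers of 11 out of the numerator and denominator: v_11(570999/34) = 4. Step 2 — apply |x|_p = p^{-v_p(x)} = 11^{-4} = 1/14641.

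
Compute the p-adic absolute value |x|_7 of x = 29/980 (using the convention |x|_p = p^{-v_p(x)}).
|29/980|_7 = 49

Step 1 — compute v_7(x) by factoring powers of 7 out of the numerator and denominator: v_7(29/980) = -2. Step 2 — apply |x|_p = p^{-v_p(x)} = 7^{2} = 49.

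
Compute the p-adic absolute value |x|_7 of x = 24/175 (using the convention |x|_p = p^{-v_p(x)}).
|24/175|_7 = 7

Step 1 — compute v_7(x) by factoring powers of 7 out of the numerator and denominator: v_7(24/175) = -1. Step 2 — apply |x|_p = p^{-v_p(x)} = 7^{1} = 7.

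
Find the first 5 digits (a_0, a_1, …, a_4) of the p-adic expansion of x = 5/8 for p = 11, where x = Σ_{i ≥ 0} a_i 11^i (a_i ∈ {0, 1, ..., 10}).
(a_0, …, a_4) = (2, 4, 1, 4, 1)

v_11(5/8) = 0 (numerator and denominator both coprime to 11), so x ∈ ℤ_11^×. Compute digits iteratively via a_i = x_i mod 11, x_{i+1} = (x_i − a_i)/11, with x_0 = x:
  x_0 = 5/8;  a_0 = 2;  x_1 = (x_0 − 2)/11 = -1/8
  x_1 = -1/8;  a_1 = 4;  x_2 = (x_1 − 4)/11 = -3/8
  x_2 = -3/8;  a_2 = 1;  x_3 = (x_2 − 1)/11 = -1/8
  x_3 = -1/8;  a_3 = 4;  x_4 = (x_3 − 4)/11 = -3/8
  x_4 = -3/8;  a_4 = 1;  x_5 = (x_4 − 1)/11 = -1/8
Digits: (2, 4, 1, 4, 1).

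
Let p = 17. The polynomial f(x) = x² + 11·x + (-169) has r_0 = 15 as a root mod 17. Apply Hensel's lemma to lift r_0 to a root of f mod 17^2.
r_1 = 66 (mod 289)

Hensel: r_{i+1} = r_i − f(r_i)·(f′(r_i))^{-1} mod 17^{i+2}, f′(x) = 2x + 11. Iterate:
  r_0 = 15 (mod 17)
  r_1 = 66 (mod 289)
Final: r = 66 satisfies f(r) ≡ 0 mod 17^2.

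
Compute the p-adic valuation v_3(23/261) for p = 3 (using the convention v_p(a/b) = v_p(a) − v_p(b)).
v_3(23/261) = -2

Factor powers of 3 from the numerator and denominator of the reduced fraction: 23 = 3^0 · 23 and 261 = 3^2 · 29. Apply v_p(a/b) = v_p(a) − v_p(b): v_3(23/261) = 0 − 2 = -2.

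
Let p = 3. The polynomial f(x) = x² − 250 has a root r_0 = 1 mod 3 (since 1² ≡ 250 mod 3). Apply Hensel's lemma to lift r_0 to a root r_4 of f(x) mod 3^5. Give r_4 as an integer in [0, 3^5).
r_4 = 175 (mod 243)

Hensel's recurrence: r_{i+1} = r_i − f(r_i)·(f′(r_i))^{-1} mod 3^{i+2}, with f′(x) = 2x. Iterate:
  r_0 = 1 (mod 3)
  r_1 = 4 (mod 9)
  r_2 = 13 (mod 27)
  r_3 = 13 (mod 81)
  r_4 = 175 (mod 243)
Final: r_4 = 175, and one checks f(r_4) ≡ 0 mod 3^5.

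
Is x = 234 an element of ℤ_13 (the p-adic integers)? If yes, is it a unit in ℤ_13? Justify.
x ∈ ℤ_13 but not a unit; v_13(x) = 1 > 0

ℤ_13 = {x ∈ ℚ_13 : v_13(x) ≥ 0} and ℤ_13^× = {x ∈ ℤ_13 : v_13(x) = 0}. Here v_13(234) = v_13(num) − v_13(den) = 1; compare against these criteria.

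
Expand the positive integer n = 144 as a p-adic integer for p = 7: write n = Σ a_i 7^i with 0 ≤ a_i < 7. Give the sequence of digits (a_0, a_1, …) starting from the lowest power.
(a_0, a_1, …) = (4, 6, 2)

Repeated division by 7 gives the digits low-to-high: 144 = 4 + 6·7^1 + 2·7^2. Digit sequence: (4, 6, 2).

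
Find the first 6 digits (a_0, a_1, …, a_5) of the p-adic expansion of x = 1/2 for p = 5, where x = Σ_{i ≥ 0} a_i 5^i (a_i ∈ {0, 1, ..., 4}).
(a_0, …, a_5) = (3, 2, 2, 2, 2, 2)

v_5(1/2) = 0 (numerator and denominator both coprime to 5), so x ∈ ℤ_5^×. Compute digits iteratively via a_i = x_i mod 5, x_{i+1} = (x_i − a_i)/5, with x_0 = x:
  x_0 = 1/2;  a_0 = 3;  x_1 = (x_0 − 3)/5 = -1/2
  x_1 = -1/2;  a_1 = 2;  x_2 = (x_1 − 2)/5 = -1/2
  x_2 = -1/2;  a_2 = 2;  x_3 = (x_2 − 2)/5 = -1/2
  x_3 = -1/2;  a_3 = 2;  x_4 = (x_3 − 2)/5 = -1/2
  x_4 = -1/2;  a_4 = 2;  x_5 = (x_4 − 2)/5 = -1/2
  x_5 = -1/2;  a_5 = 2;  x_6 = (x_5 − 2)/5 = -1/2
Digits: (3, 2, 2, 2, 2, 2).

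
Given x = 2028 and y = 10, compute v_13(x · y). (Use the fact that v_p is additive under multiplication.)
v_13(20280) = 2

v_p(x) = 2 (factor: 2028 = 13^2 · 12); v_p(y) = 0 (factor: 10 = 13^0 · 10). Additivity: v_p(xy) = v_p(x) + v_p(y) = 2 + 0 = 2. (Direct check: xy = 20280 = 13^2 · (120).)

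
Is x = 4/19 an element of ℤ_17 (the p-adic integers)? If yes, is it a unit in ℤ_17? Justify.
x ∈ ℤ_17^× (unit); v_17(x) = 0

ℤ_17 = {x ∈ ℚ_17 : v_17(x) ≥ 0} and ℤ_17^× = {x ∈ ℤ_17 : v_17(x) = 0}. Here v_17(4/19) = v_17(num) − v_17(den) = 0; compare against these criteria.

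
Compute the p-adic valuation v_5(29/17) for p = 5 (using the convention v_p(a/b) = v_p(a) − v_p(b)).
v_5(29/17) = 0

Factor powers of 5 from the numerator and denominator of the reduced fraction: 29 = 5^0 · 29 and 17 = 5^0 · 17. Apply v_p(a/b) = v_p(a) − v_p(b): v_5(29/17) = 0 − 0 = 0.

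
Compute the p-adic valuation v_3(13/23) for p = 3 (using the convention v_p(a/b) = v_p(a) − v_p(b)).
v_3(13/23) = 0

Factor powers of 3 from the numerator and denominator of the reduced fraction: 13 = 3^0 · 13 and 23 = 3^0 · 23. Apply v_p(a/b) = v_p(a) − v_p(b): v_3(13/23) = 0 − 0 = 0.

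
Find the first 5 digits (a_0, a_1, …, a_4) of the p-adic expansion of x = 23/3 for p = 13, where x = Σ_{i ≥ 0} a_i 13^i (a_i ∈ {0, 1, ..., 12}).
(a_0, …, a_4) = (12, 4, 4, 4, 4)

v_13(23/3) = 0 (numerator and denominator both coprime to 13), so x ∈ ℤ_13^×. Compute digits iteratively via a_i = x_i mod 13, x_{i+1} = (x_i − a_i)/13, with x_0 = x:
  x_0 = 23/3;  a_0 = 12;  x_1 = (x_0 − 12)/13 = -1/3
  x_1 = -1/3;  a_1 = 4;  x_2 = (x_1 − 4)/13 = -1/3
  x_2 = -1/3;  a_2 = 4;  x_3 = (x_2 − 4)/13 = -1/3
  x_3 = -1/3;  a_3 = 4;  x_4 = (x_3 − 4)/13 = -1/3
  x_4 = -1/3;  a_4 = 4;  x_5 = (x_4 − 4)/13 = -1/3
Digits: (12, 4, 4, 4, 4).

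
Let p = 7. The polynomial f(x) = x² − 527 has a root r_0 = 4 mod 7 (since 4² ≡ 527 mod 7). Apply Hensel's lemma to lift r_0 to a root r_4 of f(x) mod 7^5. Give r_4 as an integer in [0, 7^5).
r_4 = 11932 (mod 16807)

Hensel's recurrence: r_{i+1} = r_i − f(r_i)·(f′(r_i))^{-1} mod 7^{i+2}, with f′(x) = 2x. Iterate:
  r_0 = 4 (mod 7)
  r_1 = 25 (mod 49)
  r_2 = 270 (mod 343)
  r_3 = 2328 (mod 2401)
  r_4 = 11932 (mod 16807)
Final: r_4 = 11932, and one checks f(r_4) ≡ 0 mod 7^5.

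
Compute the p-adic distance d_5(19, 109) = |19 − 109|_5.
d_5(19, 109) = 1/5

Step 1 — x − y = 19 − 109 = -90. Step 2 — v_5(-90) = 1 (factor: -90 = −(5^1 · 18); the sign does not affect v_p). Step 3 — |x − y|_5 = 5^{-1} = 1/5.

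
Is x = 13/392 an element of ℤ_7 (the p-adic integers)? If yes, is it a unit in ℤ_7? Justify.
x ∉ ℤ_7 (v_7(x) = -2 < 0)

ℤ_7 = {x ∈ ℚ_7 : v_7(x) ≥ 0} and ℤ_7^× = {x ∈ ℤ_7 : v_7(x) = 0}. Here v_7(13/392) = v_7(num) − v_7(den) = -2; compare against these criteria.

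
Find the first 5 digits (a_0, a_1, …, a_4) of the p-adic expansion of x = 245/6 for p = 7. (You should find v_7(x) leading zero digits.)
(a_0, …, a_4) = (0, 0, 2, 1, 1)

v_7(245/6) = 2, so a_0 = ... = a_1 = 0. Factor out: x = 7^2 · u with u = 5/6 a unit in ℤ_7. Expand u iteratively via a_{v+i} = u_i mod 7, u_{i+1} = (u_i − a_{v+i})/7:
  u_0 = 5/6;  a_2 = 2;  u_1 = (u_0 − 2)/7 = -1/6
  u_1 = -1/6;  a_3 = 1;  u_2 = (u_1 − 1)/7 = -1/6
  u_2 = -1/6;  a_4 = 1;  u_3 = (u_2 − 1)/7 = -1/6
Digits: (0, 0, 2, 1, 1).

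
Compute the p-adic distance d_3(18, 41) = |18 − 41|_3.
d_3(18, 41) = 1

Step 1 — x − y = 18 − 41 = -23. Step 2 — v_3(-23) = 0 (factor: -23 = −(3^0 · 23); the sign does not affect v_p). Step 3 — |x − y|_3 = 3^{0} = 1.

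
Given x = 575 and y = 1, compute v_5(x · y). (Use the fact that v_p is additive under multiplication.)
v_5(575) = 2

v_p(x) = 2 (factor: 575 = 5^2 · 23); v_p(y) = 0 (factor: 1 = 5^0 · 1). Additivity: v_p(xy) = v_p(x) + v_p(y) = 2 + 0 = 2. (Direct check: xy = 575 = 5^2 · (23).)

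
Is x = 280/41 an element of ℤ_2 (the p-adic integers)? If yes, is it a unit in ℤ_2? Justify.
x ∈ ℤ_2 but not a unit; v_2(x) = 3 > 0

ℤ_2 = {x ∈ ℚ_2 : v_2(x) ≥ 0} and ℤ_2^× = {x ∈ ℤ_2 : v_2(x) = 0}. Here v_2(280/41) = v_2(num) − v_2(den) = 3; compare against these criteria.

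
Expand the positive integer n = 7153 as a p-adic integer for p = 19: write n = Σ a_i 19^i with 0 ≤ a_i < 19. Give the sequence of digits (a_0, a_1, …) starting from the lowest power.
(a_0, a_1, …) = (9, 15, 0, 1)

Repeated division by 19 gives the digits low-to-high: 7153 = 9 + 15·19^1 + 1·19^3. Digit sequence: (9, 15, 0, 1).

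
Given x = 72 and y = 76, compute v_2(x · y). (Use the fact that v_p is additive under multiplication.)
v_2(5472) = 5

v_p(x) = 3 (factor: 72 = 2^3 · 9); v_p(y) = 2 (factor: 76 = 2^2 · 19). Additivity: v_p(xy) = v_p(x) + v_p(y) = 3 + 2 = 5. (Direct check: xy = 5472 = 2^5 · (171).)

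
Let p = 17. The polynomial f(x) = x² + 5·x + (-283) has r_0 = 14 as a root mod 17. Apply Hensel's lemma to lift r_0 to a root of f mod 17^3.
r_2 = 4621 (mod 4913)

Hensel: r_{i+1} = r_i − f(r_i)·(f′(r_i))^{-1} mod 17^{i+2}, f′(x) = 2x + 5. Iterate:
  r_0 = 14 (mod 17)
  r_1 = 286 (mod 289)
  r_2 = 4621 (mod 4913)
Final: r = 4621 satisfies f(r) ≡ 0 mod 17^3.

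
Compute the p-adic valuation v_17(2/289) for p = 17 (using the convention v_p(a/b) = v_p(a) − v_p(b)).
v_17(2/289) = -2

Factor powers of 17 from the numerator and denominator of the reduced fraction: 2 = 17^0 · 2 and 289 = 17^2 · 1. Apply v_p(a/b) = v_p(a) − v_p(b): v_17(2/289) = 0 − 2 = -2.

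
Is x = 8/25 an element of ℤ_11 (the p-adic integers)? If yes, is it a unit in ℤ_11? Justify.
x ∈ ℤ_11^× (unit); v_11(x) = 0

ℤ_11 = {x ∈ ℚ_11 : v_11(x) ≥ 0} and ℤ_11^× = {x ∈ ℤ_11 : v_11(x) = 0}. Here v_11(8/25) = v_11(num) − v_11(den) = 0; compare against these criteria.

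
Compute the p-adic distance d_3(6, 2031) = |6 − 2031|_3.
d_3(6, 2031) = 1/81

Step 1 — x − y = 6 − 2031 = -2025. Step 2 — v_3(-2025) = 4 (factor: -2025 = −(3^4 · 25); the sign does not affect v_p). Step 3 — |x − y|_3 = 3^{-4} = 1/81.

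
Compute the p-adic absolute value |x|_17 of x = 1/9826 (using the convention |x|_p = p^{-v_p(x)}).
|1/9826|_17 = 4913

Step 1 — compute v_17(x) by factoring powers of 17 out of the numerator and denominator: v_17(1/9826) = -3. Step 2 — apply |x|_p = p^{-v_p(x)} = 17^{3} = 4913.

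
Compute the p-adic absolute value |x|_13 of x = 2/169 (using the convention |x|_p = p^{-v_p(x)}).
|2/169|_13 = 169

Step 1 — compute v_13(x) by factoring powers of 13 out of the numerator and denominator: v_13(2/169) = -2. Step 2 — apply |x|_p = p^{-v_p(x)} = 13^{2} = 169.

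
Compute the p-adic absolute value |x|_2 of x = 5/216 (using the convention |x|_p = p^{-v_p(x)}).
|5/216|_2 = 8

Step 1 — compute v_2(x) by factoring powers of 2 out of the numerator and denominator: v_2(5/216) = -3. Step 2 — apply |x|_p = p^{-v_p(x)} = 2^{3} = 8.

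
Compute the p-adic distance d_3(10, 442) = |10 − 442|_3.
d_3(10, 442) = 1/27

Step 1 — x − y = 10 − 442 = -432. Step 2 — v_3(-432) = 3 (factor: -432 = −(3^3 · 16); the sign does not affect v_p). Step 3 — |x − y|_3 = 3^{-3} = 1/27.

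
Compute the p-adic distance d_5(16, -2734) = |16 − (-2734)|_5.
d_5(16, -2734) = 1/125

Step 1 — x − y = 16 − (-2734) = 2750. Step 2 — v_5(2750) = 3 (factor: 2750 = (5^3 · 22); the sign does not affect v_p). Step 3 — |x − y|_5 = 5^{-3} = 1/125.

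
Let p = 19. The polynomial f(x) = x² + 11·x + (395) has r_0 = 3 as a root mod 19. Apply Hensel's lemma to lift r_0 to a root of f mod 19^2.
r_1 = 41 (mod 361)

Hensel: r_{i+1} = r_i − f(r_i)·(f′(r_i))^{-1} mod 19^{i+2}, f′(x) = 2x + 11. Iterate:
  r_0 = 3 (mod 19)
  r_1 = 41 (mod 361)
Final: r = 41 satisfies f(r) ≡ 0 mod 19^2.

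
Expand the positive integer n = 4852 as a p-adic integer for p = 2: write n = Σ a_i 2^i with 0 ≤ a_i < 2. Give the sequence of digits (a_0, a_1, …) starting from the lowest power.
(a_0, a_1, …) = (0, 0, 1, 0, 1, 1, 1, 1, 0, 1, 0, 0, 1)

Repeated division by 2 gives the digits low-to-high: 4852 = 1·2^2 + 1·2^4 + 1·2^5 + 1·2^6 + 1·2^7 + 1·2^9 + 1·2^12. Digit sequence: (0, 0, 1, 0, 1, 1, 1, 1, 0, 1, 0, 0, 1).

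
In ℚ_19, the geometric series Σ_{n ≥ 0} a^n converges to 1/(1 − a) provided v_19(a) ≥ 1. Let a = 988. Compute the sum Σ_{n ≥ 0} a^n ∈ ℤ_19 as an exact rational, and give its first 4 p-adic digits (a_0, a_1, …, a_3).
Σ a^n = 1/(1 − a) = -1/987;  first 4 digits = (1, 14, 8, 17)

v_19(a) = 1 ≥ 1, so the series converges in ℤ_19 to 1/(1 − a) = 1/(1 − 988) = -1/987. Expand this rational in ℤ_19: compute digits iteratively via d_i = x_i mod 19, x_{i+1} = (x_i − d_i)/19. The first 4 digits are (1, 14, 8, 17).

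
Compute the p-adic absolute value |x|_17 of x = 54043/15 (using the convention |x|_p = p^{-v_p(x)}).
|54043/15|_17 = 1/4913

Step 1 — compute v_17(x) by factoring powers of 17 out of the numerator and denominator: v_17(54043/15) = 3. Step 2 — apply |x|_p = p^{-v_p(x)} = 17^{-3} = 1/4913.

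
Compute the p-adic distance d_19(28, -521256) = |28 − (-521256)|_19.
d_19(28, -521256) = 1/130321

Step 1 — x − y = 28 − (-521256) = 521284. Step 2 — v_19(521284) = 4 (factor: 521284 = (19^4 · 4); the sign does not affect v_p). Step 3 — |x − y|_19 = 19^{-4} = 1/130321.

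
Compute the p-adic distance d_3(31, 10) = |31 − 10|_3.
d_3(31, 10) = 1/3

Step 1 — x − y = 31 − 10 = 21. Step 2 — v_3(21) = 1 (factor: 21 = (3^1 · 7); the sign does not affect v_p). Step 3 — |x − y|_3 = 3^{-1} = 1/3.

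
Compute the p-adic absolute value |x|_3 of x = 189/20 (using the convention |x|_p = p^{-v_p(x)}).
|189/20|_3 = 1/27

Step 1 — compute v_3(x) by factoring powers of 3 out of the numerator and denominator: v_3(189/20) = 3. Step 2 — apply |x|_p = p^{-v_p(x)} = 3^{-3} = 1/27.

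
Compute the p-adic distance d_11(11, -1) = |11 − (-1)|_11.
d_11(11, -1) = 1

Step 1 — x − y = 11 − (-1) = 12. Step 2 — v_11(12) = 0 (factor: 12 = (11^0 · 12); the sign does not affect v_p). Step 3 — |x − y|_11 = 11^{0} = 1.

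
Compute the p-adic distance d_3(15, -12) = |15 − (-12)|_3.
d_3(15, -12) = 1/27

Step 1 — x − y = 15 − (-12) = 27. Step 2 — v_3(27) = 3 (factor: 27 = (3^3 · 1); the sign does not affect v_p). Step 3 — |x − y|_3 = 3^{-3} = 1/27.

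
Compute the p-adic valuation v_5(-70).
v_5(-70) = 1

v_5(n) is the largest exponent k such that 5^k divides n. Factor out: -70 = -5^1 · 14. (Sign doesn't affect v_p.) So v_5(-70) = 1.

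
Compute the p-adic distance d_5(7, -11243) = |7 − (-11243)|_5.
d_5(7, -11243) = 1/625

Step 1 — x − y = 7 − (-11243) = 11250. Step 2 — v_5(11250) = 4 (factor: 11250 = (5^4 · 18); the sign does not affect v_p). Step 3 — |x − y|_5 = 5^{-4} = 1/625.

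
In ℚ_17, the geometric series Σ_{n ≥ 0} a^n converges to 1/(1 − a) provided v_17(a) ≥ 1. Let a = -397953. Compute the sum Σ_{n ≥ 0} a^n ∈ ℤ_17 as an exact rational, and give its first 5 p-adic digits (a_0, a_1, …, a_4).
Σ a^n = 1/(1 − a) = 1/397954;  first 5 digits = (1, 0, 0, 4, 12)

v_17(a) = 3 ≥ 1, so the series converges in ℤ_17 to 1/(1 − a) = 1/(1 − (-397953)) = 1/397954. Expand this rational in ℤ_17: compute digits iteratively via d_i = x_i mod 17, x_{i+1} = (x_i − d_i)/17. The first 5 digits are (1, 0, 0, 4, 12).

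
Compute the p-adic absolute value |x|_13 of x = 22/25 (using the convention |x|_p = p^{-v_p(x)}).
|22/25|_13 = 1

Step 1 — compute v_13(x) by factoring powers of 13 out of the numerator and denominator: v_13(22/25) = 0. Step 2 — apply |x|_p = p^{-v_p(x)} = 13^{0} = 1.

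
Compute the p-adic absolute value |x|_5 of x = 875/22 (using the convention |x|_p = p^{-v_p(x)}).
|875/22|_5 = 1/125

Step 1 — compute v_5(x) by factoring powers of 5 out of the numerator and denominator: v_5(875/22) = 3. Step 2 — apply |x|_p = p^{-v_p(x)} = 5^{-3} = 1/125.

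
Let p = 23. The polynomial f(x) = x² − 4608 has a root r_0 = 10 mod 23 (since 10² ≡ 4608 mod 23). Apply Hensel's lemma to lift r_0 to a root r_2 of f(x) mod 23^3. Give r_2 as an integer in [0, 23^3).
r_2 = 4679 (mod 12167)

Hensel's recurrence: r_{i+1} = r_i − f(r_i)·(f′(r_i))^{-1} mod 23^{i+2}, with f′(x) = 2x. Iterate:
  r_0 = 10 (mod 23)
  r_1 = 447 (mod 529)
  r_2 = 4679 (mod 12167)
Final: r_2 = 4679, and one checks f(r_2) ≡ 0 mod 23^3.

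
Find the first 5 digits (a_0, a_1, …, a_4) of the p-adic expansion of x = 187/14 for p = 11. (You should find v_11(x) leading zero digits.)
(a_0, …, a_4) = (0, 2, 7, 8, 0)

v_11(187/14) = 1, so a_0 = ... = a_0 = 0. Factor out: x = 11^1 · u with u = 17/14 a unit in ℤ_11. Expand u iteratively via a_{v+i} = u_i mod 11, u_{i+1} = (u_i − a_{v+i})/11:
  u_0 = 17/14;  a_1 = 2;  u_1 = (u_0 − 2)/11 = -1/14
  u_1 = -1/14;  a_2 = 7;  u_2 = (u_1 − 7)/11 = -9/14
  u_2 = -9/14;  a_3 = 8;  u_3 = (u_2 − 8)/11 = -11/14
  u_3 = -11/14;  a_4 = 0;  u_4 = (u_3 − 0)/11 = -1/14
Digits: (0, 2, 7, 8, 0).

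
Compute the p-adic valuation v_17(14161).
v_17(14161) = 2

v_17(n) is the largest exponent k such that 17^k divides n. Factor out: 14161 = 17^2 · 49. (Sign doesn't affect v_p.) So v_17(14161) = 2.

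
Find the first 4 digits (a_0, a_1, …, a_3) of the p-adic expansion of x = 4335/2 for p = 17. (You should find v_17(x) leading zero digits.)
(a_0, …, a_3) = (0, 0, 16, 8)

v_17(4335/2) = 2, so a_0 = ... = a_1 = 0. Factor out: x = 17^2 · u with u = 15/2 a unit in ℤ_17. Expand u iteratively via a_{v+i} = u_i mod 17, u_{i+1} = (u_i − a_{v+i})/17:
  u_0 = 15/2;  a_2 = 16;  u_1 = (u_0 − 16)/17 = -1/2
  u_1 = -1/2;  a_3 = 8;  u_2 = (u_1 − 8)/17 = -1/2
Digits: (0, 0, 16, 8).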